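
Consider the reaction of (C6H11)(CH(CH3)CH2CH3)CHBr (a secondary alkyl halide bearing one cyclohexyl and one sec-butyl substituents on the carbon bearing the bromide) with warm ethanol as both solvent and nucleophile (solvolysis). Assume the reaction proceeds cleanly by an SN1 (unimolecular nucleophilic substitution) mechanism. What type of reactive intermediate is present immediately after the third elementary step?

Step 1: The C–Br bond breaks with both electrons going to the bromide; Br⁻ leaves and a secondary carbocation remains.
Step 2: Carbocation rearrangement: a 1,2-hydride shift from the adjacent cyclohexyl carbon converts the initially-formed secondary cation into the more stable tertiary cation.
Step 3: CH3CH2OH donates an oxygen lone pair into the empty p orbital of the cation, giving a protonated ether (an oxonium ion).
After step 3 the species present is an oxonium ion.

oxonium ion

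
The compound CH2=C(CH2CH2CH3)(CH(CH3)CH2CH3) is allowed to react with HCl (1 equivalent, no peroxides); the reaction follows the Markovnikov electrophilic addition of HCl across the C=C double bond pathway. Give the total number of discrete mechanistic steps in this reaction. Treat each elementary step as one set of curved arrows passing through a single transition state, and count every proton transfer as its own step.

Step 1: Electrophilic addition begins with the π(C=C) electrons forming a bond to the proton of HCl. Following Markovnikov's rule, the resulting cation is tertiary. The H–Cl bond breaks heterolytically, releasing Cl⁻.
(No 1,2-shift: no single shift to an adjacent carbon would give a more stable cation.)
Step 2: Nucleophilic attack by Cl⁻ on the carbocation completes the addition, giving R–Cl.
Total: 2 elementary steps.

2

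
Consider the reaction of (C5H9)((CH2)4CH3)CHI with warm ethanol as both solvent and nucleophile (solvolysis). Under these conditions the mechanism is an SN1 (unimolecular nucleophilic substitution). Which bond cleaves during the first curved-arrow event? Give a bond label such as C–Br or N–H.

C–I

Step 1: Rate-determining heterolysis of the C–I bond gives I⁻ and a secondary carbocation.
The bond broken in this step is the C–I bond.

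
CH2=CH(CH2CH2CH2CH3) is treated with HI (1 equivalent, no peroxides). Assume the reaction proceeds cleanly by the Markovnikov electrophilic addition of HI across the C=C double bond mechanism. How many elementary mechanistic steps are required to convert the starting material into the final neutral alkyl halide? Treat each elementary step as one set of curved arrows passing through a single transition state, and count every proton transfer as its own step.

Step 1: Protonation of the alkene by HI: the π bond acts as the nucleophile and picks up H⁺, giving the more stable (Markovnikov) secondary carbocation. The H–I bond breaks heterolytically, releasing I⁻.
(No 1,2-shift: no single shift to an adjacent carbon would give a more stable cation.)
Step 2: The I⁻ anion donates a lone pair to the carbocation, forming the new C–I σ-bond and giving the neutral alkyl halide.
Total: 2 elementary steps.

2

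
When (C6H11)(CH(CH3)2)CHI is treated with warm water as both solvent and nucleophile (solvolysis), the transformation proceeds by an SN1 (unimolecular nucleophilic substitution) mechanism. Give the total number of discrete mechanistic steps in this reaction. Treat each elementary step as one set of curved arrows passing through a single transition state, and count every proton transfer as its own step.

4

Step 1: Ionisation: the C–I σ-bond cleaves heterolytically; both bonding electrons depart with I⁻, leaving a secondary carbocation at the α-carbon.
Step 2: A hydride (H with its bonding pair) migrates from the adjacent isopropyl carbon to the cationic centre — a 1,2-hydride shift — upgrading the secondary cation to a tertiary one.
Step 3: Nucleophilic capture: the oxygen of H2O bonds to the cationic carbon, producing an oxonium-ion intermediate.
Step 4: Deprotonation of the oxonium oxygen by solvent water yields the neutral alcohol.
Total: 4 elementary steps.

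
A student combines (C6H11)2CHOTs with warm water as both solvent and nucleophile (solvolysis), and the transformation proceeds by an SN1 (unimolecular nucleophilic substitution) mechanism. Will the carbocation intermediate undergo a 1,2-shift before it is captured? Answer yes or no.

yes

The first-formed carbocation is secondary.
The adjacent cyclohexyl carbon already bears 2 other carbon substituents and has a hydrogen to migrate; after a 1,2-hydride shift from that carbon the positive charge sits on a tertiary centre.
Tertiary is more stable than secondary, so the shift occurs.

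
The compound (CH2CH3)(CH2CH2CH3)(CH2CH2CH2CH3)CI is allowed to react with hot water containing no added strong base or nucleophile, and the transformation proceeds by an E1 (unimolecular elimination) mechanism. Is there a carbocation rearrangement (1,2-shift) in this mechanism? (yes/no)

The first-formed carbocation is tertiary.
No single 1,2-shift to an adjacent carbon would produce a more-substituted cation than the one already present, so no rearrangement occurs.

no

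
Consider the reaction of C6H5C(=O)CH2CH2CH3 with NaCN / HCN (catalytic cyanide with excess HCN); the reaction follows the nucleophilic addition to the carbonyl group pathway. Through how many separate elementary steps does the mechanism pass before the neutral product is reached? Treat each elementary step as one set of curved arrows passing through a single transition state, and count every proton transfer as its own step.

2

Step 1: A lone pair / filled orbital on CN⁻ attacks the electrophilic carbonyl carbon; the π(C=O) electrons shift onto oxygen, producing a tetrahedral alkoxide intermediate.
Step 2: The alkoxide is protonated in situ by undissociated HCN, yielding a cyanohydrin; the CN⁻ so formed carries on the cycle.
Total: 2 elementary steps.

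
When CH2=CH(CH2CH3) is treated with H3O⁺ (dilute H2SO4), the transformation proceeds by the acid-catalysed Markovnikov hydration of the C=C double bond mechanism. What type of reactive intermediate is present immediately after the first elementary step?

Step 1: The π electrons of the C=C bond attack a proton of H3O⁺; Markovnikov addition places the new C–H on the less-substituted alkene carbon, so the positive charge ends up on the more-substituted carbon — a secondary carbocation. H2O is released.
After step 1 the species present is a secondary carbocation.

secondary carbocation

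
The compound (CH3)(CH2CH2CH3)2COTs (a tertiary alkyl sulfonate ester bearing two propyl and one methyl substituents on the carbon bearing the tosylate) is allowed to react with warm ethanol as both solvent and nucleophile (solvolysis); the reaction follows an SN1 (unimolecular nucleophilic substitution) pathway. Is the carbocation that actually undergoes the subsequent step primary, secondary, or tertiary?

Step 1: Ionisation: the C–O σ-bond cleaves heterolytically; both bonding electrons depart with TsO⁻, leaving a tertiary carbocation at the α-carbon.
No single 1,2-shift to an adjacent carbon would give a more-substituted cation, so no rearrangement occurs.

tertiary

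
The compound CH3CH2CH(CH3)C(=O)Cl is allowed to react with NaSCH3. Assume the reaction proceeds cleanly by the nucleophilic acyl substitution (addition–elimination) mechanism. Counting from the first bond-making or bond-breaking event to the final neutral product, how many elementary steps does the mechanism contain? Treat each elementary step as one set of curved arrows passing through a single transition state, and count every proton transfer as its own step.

Step 1: Nucleophilic addition of CH3S⁻ to the acyl carbon breaks the π(C=O) bond and yields a tetrahedral, anionic intermediate.
Step 2: Collapse of the tetrahedral intermediate: the alkoxide oxygen pushes its lone pair back to re-form C=O while Cl⁻ leaves.
Total: 2 elementary steps.

2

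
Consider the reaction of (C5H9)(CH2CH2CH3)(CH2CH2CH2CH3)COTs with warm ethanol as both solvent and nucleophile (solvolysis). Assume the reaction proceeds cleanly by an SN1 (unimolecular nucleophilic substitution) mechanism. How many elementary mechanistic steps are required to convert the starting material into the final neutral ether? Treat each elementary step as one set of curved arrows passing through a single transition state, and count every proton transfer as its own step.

Step 1: Rate-determining heterolysis of the C–O bond gives TsO⁻ and a tertiary carbocation.
(No 1,2-shift: no single shift to an adjacent carbon would give a more stable cation.)
Step 2: A lone pair on the oxygen of CH3CH2OH attacks the carbocation, forming a new C–O σ-bond and an oxonium ion.
Step 3: Proton transfer from the O–H of the oxonium ion to a solvent molecule delivers the neutral ether.
Total: 3 elementary steps.

3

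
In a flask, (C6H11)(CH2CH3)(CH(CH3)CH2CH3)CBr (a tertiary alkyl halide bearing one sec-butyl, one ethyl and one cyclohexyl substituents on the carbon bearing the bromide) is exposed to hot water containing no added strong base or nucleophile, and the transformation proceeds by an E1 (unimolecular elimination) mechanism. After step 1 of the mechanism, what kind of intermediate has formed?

Step 1: Unassisted departure of Br⁻ (taking the C–Br bonding pair) generates a tertiary carbocation.
After step 1 the species present is a tertiary carbocation.

tertiary carbocation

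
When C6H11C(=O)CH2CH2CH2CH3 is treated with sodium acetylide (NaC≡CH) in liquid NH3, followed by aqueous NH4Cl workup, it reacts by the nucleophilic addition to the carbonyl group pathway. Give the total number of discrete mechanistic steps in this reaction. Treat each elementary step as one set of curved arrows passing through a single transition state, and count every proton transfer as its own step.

Step 1: HC≡C⁻ attacks the sp² carbonyl carbon; the C=O π bond breaks and the electrons end up as a lone pair on the alkoxide oxygen of the tetrahedral intermediate.
Step 2: Protonation of the alkoxide by aqueous NH4Cl workup furnishes a propargyl alcohol.
Total: 2 elementary steps.

2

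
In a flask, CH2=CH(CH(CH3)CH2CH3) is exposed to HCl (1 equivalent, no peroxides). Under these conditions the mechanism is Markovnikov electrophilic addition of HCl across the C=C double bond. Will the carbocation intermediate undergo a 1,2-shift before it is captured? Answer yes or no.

yes

The first-formed carbocation is secondary.
The adjacent sec-butyl carbon already bears 2 other carbon substituents and has a hydrogen to migrate; after a 1,2-hydride shift from that carbon the positive charge sits on a tertiary centre.
Tertiary is more stable than secondary, so the shift occurs.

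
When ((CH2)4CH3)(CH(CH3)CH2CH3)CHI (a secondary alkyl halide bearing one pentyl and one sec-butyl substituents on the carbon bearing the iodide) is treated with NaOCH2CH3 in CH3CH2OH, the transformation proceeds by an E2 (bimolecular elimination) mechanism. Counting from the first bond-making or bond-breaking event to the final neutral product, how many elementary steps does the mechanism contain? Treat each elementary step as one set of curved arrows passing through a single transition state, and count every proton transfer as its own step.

Step 1: In one step, CH3CH2O⁻ pulls off a β-proton, the C–I bond cleaves, and a C=C double bond forms between the α- and β-carbons (E2, anti elimination).
Total: 1 elementary step.

1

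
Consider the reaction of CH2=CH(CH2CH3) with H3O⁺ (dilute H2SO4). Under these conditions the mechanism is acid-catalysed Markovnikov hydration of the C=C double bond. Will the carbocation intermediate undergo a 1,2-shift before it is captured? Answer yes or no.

no

The first-formed carbocation is secondary.
No single 1,2-shift to an adjacent carbon would produce a more-substituted cation than the one already present, so no rearrangement occurs.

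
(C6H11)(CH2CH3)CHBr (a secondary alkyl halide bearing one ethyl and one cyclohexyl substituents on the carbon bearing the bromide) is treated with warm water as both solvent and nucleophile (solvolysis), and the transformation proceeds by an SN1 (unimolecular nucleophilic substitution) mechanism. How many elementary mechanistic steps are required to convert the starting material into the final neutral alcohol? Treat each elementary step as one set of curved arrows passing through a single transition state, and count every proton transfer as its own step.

Step 1: Ionisation: the C–Br σ-bond cleaves heterolytically; both bonding electrons depart with Br⁻, leaving a secondary carbocation at the α-carbon.
Step 2: A hydride (H with its bonding pair) migrates from the adjacent cyclohexyl carbon to the cationic centre — a 1,2-hydride shift — upgrading the secondary cation to a tertiary one.
Step 3: H2O donates an oxygen lone pair into the empty p orbital of the cation, giving a protonated alcohol (an oxonium ion).
Step 4: Proton transfer from the O–H of the oxonium ion to a solvent molecule delivers the neutral alcohol.
Total: 4 elementary steps.

4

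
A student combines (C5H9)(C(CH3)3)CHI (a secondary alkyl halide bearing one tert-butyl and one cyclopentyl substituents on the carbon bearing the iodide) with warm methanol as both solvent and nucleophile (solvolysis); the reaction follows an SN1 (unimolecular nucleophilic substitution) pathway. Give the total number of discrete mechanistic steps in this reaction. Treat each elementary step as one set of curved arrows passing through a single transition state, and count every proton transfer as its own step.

4

Step 1: The C–I bond breaks with both electrons going to the iodide; I⁻ leaves and a secondary carbocation remains.
Step 2: A 1,2-hydride shift from the adjacent cyclopentyl carbon moves the positive charge from the secondary centre to an adjacent carbon, generating a more stable tertiary carbocation.
Step 3: CH3OH donates an oxygen lone pair into the empty p orbital of the cation, giving a protonated ether (an oxonium ion).
Step 4: Proton transfer from the O–H of the oxonium ion to a solvent molecule delivers the neutral ether.
Total: 4 elementary steps.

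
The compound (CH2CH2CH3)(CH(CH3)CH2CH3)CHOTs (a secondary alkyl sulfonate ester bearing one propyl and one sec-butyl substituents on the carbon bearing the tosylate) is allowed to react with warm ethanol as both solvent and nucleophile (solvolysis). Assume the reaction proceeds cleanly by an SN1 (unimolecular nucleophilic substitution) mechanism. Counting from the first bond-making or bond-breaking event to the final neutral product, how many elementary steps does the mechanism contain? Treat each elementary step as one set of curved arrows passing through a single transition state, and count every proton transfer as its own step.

4

Step 1: Ionisation: the C–O σ-bond cleaves heterolytically; both bonding electrons depart with TsO⁻, leaving a secondary carbocation at the α-carbon.
Step 2: A 1,2-hydride shift from the adjacent sec-butyl carbon moves the positive charge from the secondary centre to an adjacent carbon, generating a more stable tertiary carbocation.
Step 3: A lone pair on the oxygen of CH3CH2OH attacks the carbocation, forming a new C–O σ-bond and an oxonium ion.
Step 4: Deprotonation of the oxonium oxygen by solvent ethanol yields the neutral ether.
Total: 4 elementary steps.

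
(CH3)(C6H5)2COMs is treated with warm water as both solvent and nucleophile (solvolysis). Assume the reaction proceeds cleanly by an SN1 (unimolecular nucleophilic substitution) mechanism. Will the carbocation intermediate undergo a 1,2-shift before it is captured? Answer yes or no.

no

The first-formed carbocation is tertiary.
No single 1,2-shift to an adjacent carbon would produce a more-substituted cation than the one already present, so no rearrangement occurs.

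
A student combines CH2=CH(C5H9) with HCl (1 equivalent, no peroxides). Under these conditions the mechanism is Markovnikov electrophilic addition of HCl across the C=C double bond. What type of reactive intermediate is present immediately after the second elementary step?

tertiary carbocation

Step 1: Protonation of the alkene by HCl: the π bond acts as the nucleophile and picks up H⁺, giving the more stable (Markovnikov) secondary carbocation. The H–Cl bond breaks heterolytically, releasing Cl⁻.
Step 2: A 1,2-hydride shift from the adjacent cyclopentyl carbon moves the positive charge from the secondary centre to an adjacent carbon, generating a more stable tertiary carbocation.
After step 2 the species present is a tertiary carbocation.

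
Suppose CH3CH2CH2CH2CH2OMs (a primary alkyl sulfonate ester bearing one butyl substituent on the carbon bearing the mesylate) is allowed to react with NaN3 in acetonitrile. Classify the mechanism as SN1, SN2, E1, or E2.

SN2

Conditions: a primary substrate with a strong nucleophile in the polar aprotic solvent acetonitrile.
These conditions are the textbook signature of the SN2 pathway.
An unhindered substrate with a strong nucleophile in a polar aprotic solvent favours one-step backside displacement.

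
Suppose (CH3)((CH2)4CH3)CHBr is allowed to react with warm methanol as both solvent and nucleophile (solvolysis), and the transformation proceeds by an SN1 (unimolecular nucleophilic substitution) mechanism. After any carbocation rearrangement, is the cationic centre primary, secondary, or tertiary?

Step 1: Ionisation: the C–Br σ-bond cleaves heterolytically; both bonding electrons depart with Br⁻, leaving a secondary carbocation at the α-carbon.
No single 1,2-shift to an adjacent carbon would give a more-substituted cation, so no rearrangement occurs.

secondary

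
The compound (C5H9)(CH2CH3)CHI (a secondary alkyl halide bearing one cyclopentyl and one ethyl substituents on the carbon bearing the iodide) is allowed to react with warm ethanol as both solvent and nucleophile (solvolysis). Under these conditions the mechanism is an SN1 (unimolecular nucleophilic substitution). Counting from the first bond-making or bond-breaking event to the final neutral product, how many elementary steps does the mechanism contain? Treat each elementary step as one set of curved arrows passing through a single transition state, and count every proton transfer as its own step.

4

Step 1: Unassisted departure of I⁻ (taking the C–I bonding pair) generates a secondary carbocation.
Step 2: A 1,2-hydride shift from the adjacent cyclopentyl carbon moves the positive charge from the secondary centre to an adjacent carbon, generating a more stable tertiary carbocation.
Step 3: A lone pair on the oxygen of CH3CH2OH attacks the carbocation, forming a new C–O σ-bond and an oxonium ion.
Step 4: Proton transfer from the O–H of the oxonium ion to a solvent molecule delivers the neutral ether.
Total: 4 elementary steps.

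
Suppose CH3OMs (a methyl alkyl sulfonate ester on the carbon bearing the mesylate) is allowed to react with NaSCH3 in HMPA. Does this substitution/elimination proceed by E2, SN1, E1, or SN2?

SN2

Conditions: a methyl substrate with a strong nucleophile in the polar aprotic solvent HMPA.
These conditions are the textbook signature of the SN2 pathway.
An unhindered substrate with a strong nucleophile in a polar aprotic solvent favours one-step backside displacement.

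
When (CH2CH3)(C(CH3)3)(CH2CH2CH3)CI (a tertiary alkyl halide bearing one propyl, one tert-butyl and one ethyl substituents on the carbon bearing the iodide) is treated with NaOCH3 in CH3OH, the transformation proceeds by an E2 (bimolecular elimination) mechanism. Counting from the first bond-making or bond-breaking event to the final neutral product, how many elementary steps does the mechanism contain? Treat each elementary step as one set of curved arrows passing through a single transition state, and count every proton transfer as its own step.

Step 1: The strong base CH3O⁻ removes a β-hydrogen; in the same concerted event the electrons of the breaking C–H bond form the new π(C=C) bond and the C–I σ-bond breaks, expelling I⁻. Anti-periplanar geometry; one transition state.
Total: 1 elementary step.

1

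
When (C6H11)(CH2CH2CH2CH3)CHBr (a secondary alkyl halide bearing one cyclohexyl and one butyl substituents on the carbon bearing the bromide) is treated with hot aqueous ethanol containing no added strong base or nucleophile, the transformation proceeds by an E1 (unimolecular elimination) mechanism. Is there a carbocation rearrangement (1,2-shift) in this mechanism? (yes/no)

yes

The first-formed carbocation is secondary.
The adjacent cyclohexyl carbon already bears 2 other carbon substituents and has a hydrogen to migrate; after a 1,2-hydride shift from that carbon the positive charge sits on a tertiary centre.
Tertiary is more stable than secondary, so the shift occurs.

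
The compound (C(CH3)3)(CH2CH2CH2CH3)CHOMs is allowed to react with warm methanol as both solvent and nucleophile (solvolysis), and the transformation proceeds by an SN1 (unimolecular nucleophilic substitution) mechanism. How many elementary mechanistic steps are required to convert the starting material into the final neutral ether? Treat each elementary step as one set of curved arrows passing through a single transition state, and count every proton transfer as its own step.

4

Step 1: Rate-determining heterolysis of the C–O bond gives MsO⁻ and a secondary carbocation.
Step 2: Carbocation rearrangement: a 1,2-methyl shift from the adjacent tert-butyl carbon converts the initially-formed secondary cation into the more stable tertiary cation.
Step 3: Nucleophilic capture: the oxygen of CH3OH bonds to the cationic carbon, producing an oxonium-ion intermediate.
Step 4: Proton transfer from the O–H of the oxonium ion to a solvent molecule delivers the neutral ether.
Total: 4 elementary steps.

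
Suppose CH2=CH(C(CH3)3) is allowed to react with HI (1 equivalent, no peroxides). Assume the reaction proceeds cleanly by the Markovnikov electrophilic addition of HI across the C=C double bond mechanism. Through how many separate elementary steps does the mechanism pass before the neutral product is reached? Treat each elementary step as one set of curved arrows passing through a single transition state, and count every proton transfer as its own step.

3

Step 1: The π electrons of the C=C bond attack a proton of HI; Markovnikov addition places the new C–H on the less-substituted alkene carbon, so the positive charge ends up on the more-substituted carbon — a secondary carbocation. The H–I bond breaks heterolytically, releasing I⁻.
Step 2: A methyl group with its bonding pair migrates from the adjacent tert-butyl carbon to the cationic centre — a 1,2-methyl shift — upgrading the secondary cation to a tertiary one.
Step 3: The I⁻ anion donates a lone pair to the carbocation, forming the new C–I σ-bond and giving the neutral alkyl halide.
Total: 3 elementary steps.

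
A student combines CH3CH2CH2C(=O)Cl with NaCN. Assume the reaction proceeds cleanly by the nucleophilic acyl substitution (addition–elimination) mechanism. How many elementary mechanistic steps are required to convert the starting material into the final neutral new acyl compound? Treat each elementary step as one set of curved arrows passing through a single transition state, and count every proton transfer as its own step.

Step 1: CN⁻ adds to the carbonyl carbon; the C=O π electrons shift onto oxygen and a tetrahedral alkoxide intermediate forms.
Step 2: Elimination step: re-formation of the carbonyl π bond drives out Cl⁻, giving the new acyl compound.
Total: 2 elementary steps.

2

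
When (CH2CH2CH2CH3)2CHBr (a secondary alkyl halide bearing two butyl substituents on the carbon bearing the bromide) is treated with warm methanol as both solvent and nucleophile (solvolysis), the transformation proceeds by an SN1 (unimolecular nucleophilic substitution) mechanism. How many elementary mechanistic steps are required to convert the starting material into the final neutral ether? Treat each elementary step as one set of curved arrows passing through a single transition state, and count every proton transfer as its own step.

Step 1: Unassisted departure of Br⁻ (taking the C–Br bonding pair) generates a secondary carbocation.
(No 1,2-shift: no single shift to an adjacent carbon would give a more stable cation.)
Step 2: Nucleophilic capture: the oxygen of CH3OH bonds to the cationic carbon, producing an oxonium-ion intermediate.
Step 3: Deprotonation of the oxonium oxygen by solvent methanol yields the neutral ether.
Total: 3 elementary steps.

3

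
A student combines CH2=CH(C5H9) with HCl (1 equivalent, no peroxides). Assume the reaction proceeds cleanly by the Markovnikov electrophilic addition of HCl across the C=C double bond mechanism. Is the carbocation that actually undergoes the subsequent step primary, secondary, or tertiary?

tertiary

Step 1: The π electrons of the C=C bond attack a proton of HCl; Markovnikov addition places the new C–H on the less-substituted alkene carbon, so the positive charge ends up on the more-substituted carbon — a secondary carbocation. The H–Cl bond breaks heterolytically, releasing Cl⁻.
Step 2: A 1,2-hydride shift from the adjacent cyclopentyl carbon moves the positive charge from the secondary centre to an adjacent carbon, generating a more stable tertiary carbocation.
The cation rearranges from secondary to tertiary via a 1,2-hydride shift from the adjacent cyclopentyl carbon; the tertiary cation is what reacts next.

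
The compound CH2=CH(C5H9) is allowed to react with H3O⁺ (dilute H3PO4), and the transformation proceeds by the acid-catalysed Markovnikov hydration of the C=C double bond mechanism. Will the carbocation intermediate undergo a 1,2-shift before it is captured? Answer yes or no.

The first-formed carbocation is secondary.
The adjacent cyclopentyl carbon already bears 2 other carbon substituents and has a hydrogen to migrate; after a 1,2-hydride shift from that carbon the positive charge sits on a tertiary centre.
Tertiary is more stable than secondary, so the shift occurs.

yes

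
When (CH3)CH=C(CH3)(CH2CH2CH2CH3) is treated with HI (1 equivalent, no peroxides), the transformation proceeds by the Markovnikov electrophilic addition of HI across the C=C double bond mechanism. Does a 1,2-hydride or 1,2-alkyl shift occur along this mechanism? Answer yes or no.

no

The first-formed carbocation is tertiary.
No single 1,2-shift to an adjacent carbon would produce a more-substituted cation than the one already present, so no rearrangement occurs.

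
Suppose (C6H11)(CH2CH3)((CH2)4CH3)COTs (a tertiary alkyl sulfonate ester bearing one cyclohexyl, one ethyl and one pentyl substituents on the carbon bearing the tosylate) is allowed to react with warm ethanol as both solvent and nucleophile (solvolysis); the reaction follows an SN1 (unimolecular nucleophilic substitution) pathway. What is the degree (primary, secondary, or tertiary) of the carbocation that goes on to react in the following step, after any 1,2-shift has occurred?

tertiary

Step 1: Ionisation: the C–O σ-bond cleaves heterolytically; both bonding electrons depart with TsO⁻, leaving a tertiary carbocation at the α-carbon.
No single 1,2-shift to an adjacent carbon would give a more-substituted cation, so no rearrangement occurs.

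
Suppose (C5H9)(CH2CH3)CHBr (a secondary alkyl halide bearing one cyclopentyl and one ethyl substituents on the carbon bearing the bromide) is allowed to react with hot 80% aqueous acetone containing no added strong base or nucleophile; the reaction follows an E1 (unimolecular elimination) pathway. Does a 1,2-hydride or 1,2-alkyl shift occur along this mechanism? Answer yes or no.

yes

The first-formed carbocation is secondary.
The adjacent cyclopentyl carbon already bears 2 other carbon substituents and has a hydrogen to migrate; after a 1,2-hydride shift from that carbon the positive charge sits on a tertiary centre.
Tertiary is more stable than secondary, so the shift occurs.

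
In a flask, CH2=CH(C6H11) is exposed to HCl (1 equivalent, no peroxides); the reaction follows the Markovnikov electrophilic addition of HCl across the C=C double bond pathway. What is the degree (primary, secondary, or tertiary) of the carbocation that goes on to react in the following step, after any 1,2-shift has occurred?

Step 1: The π electrons of the C=C bond attack a proton of HCl; Markovnikov addition places the new C–H on the less-substituted alkene carbon, so the positive charge ends up on the more-substituted carbon — a secondary carbocation. The H–Cl bond breaks heterolytically, releasing Cl⁻.
Step 2: A 1,2-hydride shift from the adjacent cyclohexyl carbon moves the positive charge from the secondary centre to an adjacent carbon, generating a more stable tertiary carbocation.
The cation rearranges from secondary to tertiary via a 1,2-hydride shift from the adjacent cyclohexyl carbon; the tertiary cation is what reacts next.

tertiary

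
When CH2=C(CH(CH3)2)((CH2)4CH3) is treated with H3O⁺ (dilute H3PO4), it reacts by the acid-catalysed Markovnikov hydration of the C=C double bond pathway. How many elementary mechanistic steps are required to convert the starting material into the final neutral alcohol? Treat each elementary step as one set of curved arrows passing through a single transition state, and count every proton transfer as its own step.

3

Step 1: Protonation of the alkene by H3O⁺: the π bond acts as the nucleophile and picks up H⁺, giving the more stable (Markovnikov) tertiary carbocation. H2O is released.
(No 1,2-shift: no single shift to an adjacent carbon would give a more stable cation.)
Step 2: Nucleophilic capture of the cation by H2O produces the protonated alcohol (an oxonium ion).
Step 3: Deprotonation of the oxonium ion by a water molecule delivers the neutral alcohol and regenerates the acid catalyst.
Total: 3 elementary steps.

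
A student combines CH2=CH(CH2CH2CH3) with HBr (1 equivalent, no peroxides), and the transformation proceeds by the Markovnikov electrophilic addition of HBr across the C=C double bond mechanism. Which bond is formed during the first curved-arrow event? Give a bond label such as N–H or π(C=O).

C–H

Step 1: Electrophilic addition begins with the π(C=C) electrons forming a bond to the proton of HBr. Following Markovnikov's rule, the resulting cation is secondary. The H–Br bond breaks heterolytically, releasing Br⁻.
The bond formed in this step is the C–H bond.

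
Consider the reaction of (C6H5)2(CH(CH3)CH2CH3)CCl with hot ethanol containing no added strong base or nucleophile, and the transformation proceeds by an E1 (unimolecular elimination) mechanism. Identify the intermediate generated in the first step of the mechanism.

tertiary carbocation

Step 1: Ionisation: the C–Cl σ-bond cleaves heterolytically; both bonding electrons depart with Cl⁻, leaving a tertiary carbocation at the α-carbon.
After step 1 the species present is a tertiary carbocation.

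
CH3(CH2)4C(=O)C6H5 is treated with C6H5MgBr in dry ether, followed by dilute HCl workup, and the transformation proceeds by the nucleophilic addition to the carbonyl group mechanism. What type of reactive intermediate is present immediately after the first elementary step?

tetrahedral alkoxide intermediate

Step 1: A lone pair / filled orbital on the carbanion-like carbon of C6H5MgBr attacks the electrophilic carbonyl carbon; the π(C=O) electrons shift onto oxygen, producing a tetrahedral alkoxide intermediate.
After step 1 the species present is a tetrahedral alkoxide intermediate.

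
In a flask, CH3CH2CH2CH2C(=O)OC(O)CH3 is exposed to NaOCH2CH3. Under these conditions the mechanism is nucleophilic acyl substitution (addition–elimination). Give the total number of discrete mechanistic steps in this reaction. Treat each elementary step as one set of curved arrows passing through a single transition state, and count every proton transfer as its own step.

2

Step 1: A lone pair on the O of CH3CH2O⁻ attacks the electrophilic acyl carbon; the π(C=O) electrons move onto oxygen, giving a tetrahedral intermediate.
Step 2: An oxygen lone pair re-forms the C=O π bond as the C–O σ-bond breaks; CH3CO2⁻ is expelled.
Total: 2 elementary steps.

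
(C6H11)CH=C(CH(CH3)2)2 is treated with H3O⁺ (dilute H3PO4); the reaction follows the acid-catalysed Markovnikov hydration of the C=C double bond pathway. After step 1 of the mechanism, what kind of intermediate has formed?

tertiary carbocation

Step 1: Electrophilic addition begins with the π(C=C) electrons forming a bond to the proton of H3O⁺. Following Markovnikov's rule, the resulting cation is tertiary. H2O is released.
After step 1 the species present is a tertiary carbocation.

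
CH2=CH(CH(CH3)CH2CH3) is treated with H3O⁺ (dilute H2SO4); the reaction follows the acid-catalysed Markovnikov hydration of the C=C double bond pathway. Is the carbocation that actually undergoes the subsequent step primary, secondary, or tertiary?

Step 1: Protonation of the alkene by H3O⁺: the π bond acts as the nucleophile and picks up H⁺, giving the more stable (Markovnikov) secondary carbocation. H2O is released.
Step 2: Carbocation rearrangement: a 1,2-hydride shift from the adjacent sec-butyl carbon converts the initially-formed secondary cation into the more stable tertiary cation.
The cation rearranges from secondary to tertiary via a 1,2-hydride shift from the adjacent sec-butyl carbon; the tertiary cation is what reacts next.

tertiary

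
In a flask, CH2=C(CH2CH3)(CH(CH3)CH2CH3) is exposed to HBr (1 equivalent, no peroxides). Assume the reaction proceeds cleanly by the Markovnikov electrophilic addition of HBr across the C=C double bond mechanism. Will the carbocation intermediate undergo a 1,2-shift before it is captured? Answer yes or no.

The first-formed carbocation is tertiary.
No single 1,2-shift to an adjacent carbon would produce a more-substituted cation than the one already present, so no rearrangement occurs.

no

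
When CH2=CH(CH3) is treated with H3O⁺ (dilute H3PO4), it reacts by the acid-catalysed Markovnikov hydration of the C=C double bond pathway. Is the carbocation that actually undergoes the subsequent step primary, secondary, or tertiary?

secondary

Step 1: The π electrons of the C=C bond attack a proton of H3O⁺; Markovnikov addition places the new C–H on the less-substituted alkene carbon, so the positive charge ends up on the more-substituted carbon — a secondary carbocation. H2O is released.
No single 1,2-shift to an adjacent carbon would give a more-substituted cation, so no rearrangement occurs.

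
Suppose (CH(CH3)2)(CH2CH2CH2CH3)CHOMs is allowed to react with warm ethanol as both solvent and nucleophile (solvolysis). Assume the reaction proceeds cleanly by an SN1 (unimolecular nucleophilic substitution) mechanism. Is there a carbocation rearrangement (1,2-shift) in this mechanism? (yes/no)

The first-formed carbocation is secondary.
The adjacent isopropyl carbon already bears 2 other carbon substituents and has a hydrogen to migrate; after a 1,2-hydride shift from that carbon the positive charge sits on a tertiary centre.
Tertiary is more stable than secondary, so the shift occurs.

yes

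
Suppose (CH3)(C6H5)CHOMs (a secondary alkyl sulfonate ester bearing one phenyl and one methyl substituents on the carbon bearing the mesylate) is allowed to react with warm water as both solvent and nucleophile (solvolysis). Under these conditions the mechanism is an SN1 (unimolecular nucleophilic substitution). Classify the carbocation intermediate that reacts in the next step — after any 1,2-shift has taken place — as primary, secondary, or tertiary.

Step 1: Rate-determining heterolysis of the C–O bond gives MsO⁻ and a secondary carbocation.
No single 1,2-shift to an adjacent carbon would give a more-substituted cation, so no rearrangement occurs.

secondary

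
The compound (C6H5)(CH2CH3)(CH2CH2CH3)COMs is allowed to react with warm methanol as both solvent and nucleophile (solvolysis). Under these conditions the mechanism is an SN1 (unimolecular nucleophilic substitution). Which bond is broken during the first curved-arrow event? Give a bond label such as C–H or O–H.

C–O

Step 1: Ionisation: the C–O σ-bond cleaves heterolytically; both bonding electrons depart with MsO⁻, leaving a tertiary carbocation at the α-carbon.
The bond broken in this step is the C–O bond.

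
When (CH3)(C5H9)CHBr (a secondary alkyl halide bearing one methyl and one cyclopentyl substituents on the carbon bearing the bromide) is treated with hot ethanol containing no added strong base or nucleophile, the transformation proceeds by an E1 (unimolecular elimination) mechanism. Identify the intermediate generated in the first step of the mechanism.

secondary carbocation

Step 1: Rate-determining heterolysis of the C–Br bond gives Br⁻ and a secondary carbocation.
After step 1 the species present is a secondary carbocation.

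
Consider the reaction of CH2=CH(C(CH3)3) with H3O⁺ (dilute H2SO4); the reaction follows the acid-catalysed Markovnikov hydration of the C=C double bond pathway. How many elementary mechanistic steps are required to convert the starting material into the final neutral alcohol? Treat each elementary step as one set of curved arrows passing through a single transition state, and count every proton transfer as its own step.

Step 1: Protonation of the alkene by H3O⁺: the π bond acts as the nucleophile and picks up H⁺, giving the more stable (Markovnikov) secondary carbocation. H2O is released.
Step 2: A methyl group with its bonding pair migrates from the adjacent tert-butyl carbon to the cationic centre — a 1,2-methyl shift — upgrading the secondary cation to a tertiary one.
Step 3: Water acts as the nucleophile: an oxygen lone pair bonds to the cationic carbon, giving an oxonium-ion intermediate.
Step 4: Deprotonation of the oxonium ion by a water molecule delivers the neutral alcohol and regenerates the acid catalyst.
Total: 4 elementary steps.

4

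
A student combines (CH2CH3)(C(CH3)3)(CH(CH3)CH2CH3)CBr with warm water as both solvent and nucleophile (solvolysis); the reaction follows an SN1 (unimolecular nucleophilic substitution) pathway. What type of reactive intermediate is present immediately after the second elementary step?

Step 1: The C–Br bond breaks with both electrons going to the bromide; Br⁻ leaves and a tertiary carbocation remains.
Step 2: A lone pair on the oxygen of H2O attacks the carbocation, forming a new C–O σ-bond and an oxonium ion.
After step 2 the species present is an oxonium ion.

oxonium ion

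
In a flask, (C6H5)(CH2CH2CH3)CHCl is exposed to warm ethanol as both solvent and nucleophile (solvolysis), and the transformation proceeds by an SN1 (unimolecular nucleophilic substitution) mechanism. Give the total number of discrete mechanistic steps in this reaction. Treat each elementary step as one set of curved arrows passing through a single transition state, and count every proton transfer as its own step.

3

Step 1: Rate-determining heterolysis of the C–Cl bond gives Cl⁻ and a secondary carbocation.
(No 1,2-shift: no single shift to an adjacent carbon would give a more stable cation.)
Step 2: CH3CH2OH donates an oxygen lone pair into the empty p orbital of the cation, giving a protonated ether (an oxonium ion).
Step 3: Proton transfer from the O–H of the oxonium ion to a solvent molecule delivers the neutral ether.
Total: 3 elementary steps.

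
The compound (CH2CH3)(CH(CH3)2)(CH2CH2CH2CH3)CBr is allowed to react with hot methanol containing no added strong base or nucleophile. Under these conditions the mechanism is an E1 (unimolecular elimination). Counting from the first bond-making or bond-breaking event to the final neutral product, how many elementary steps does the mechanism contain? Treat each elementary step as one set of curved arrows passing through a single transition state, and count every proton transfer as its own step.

2

Step 1: Unassisted departure of Br⁻ (taking the C–Br bonding pair) generates a tertiary carbocation.
(No 1,2-shift: no single shift to an adjacent carbon would give a more stable cation.)
Step 2: A weak base (a methanol molecule from the solvent) removes a proton from a carbon adjacent to the cationic centre; the electrons of that C–H bond become the new π(C=C) bond, giving the alkene.
Total: 2 elementary steps.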